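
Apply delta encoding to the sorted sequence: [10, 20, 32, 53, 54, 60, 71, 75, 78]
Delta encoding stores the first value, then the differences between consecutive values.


First value: 10
Deltas:
  20 - 10 = 10
  32 - 20 = 12
  53 - 32 = 21
  54 - 53 = 1
  60 - 54 = 6
  71 - 60 = 11
  75 - 71 = 4
  78 - 75 = 3


Delta encoded: [10, 10, 12, 21, 1, 6, 11, 4, 3]


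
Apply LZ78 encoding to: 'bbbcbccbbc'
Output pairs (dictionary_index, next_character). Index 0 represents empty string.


LZ78 encoding steps:
Dictionary: {0: ''}
Step 1: w='' (idx 0), next='b' -> output (0, 'b'), add 'b' as idx 1
Step 2: w='b' (idx 1), next='b' -> output (1, 'b'), add 'bb' as idx 2
Step 3: w='' (idx 0), next='c' -> output (0, 'c'), add 'c' as idx 3
Step 4: w='b' (idx 1), next='c' -> output (1, 'c'), add 'bc' as idx 4
Step 5: w='c' (idx 3), next='b' -> output (3, 'b'), add 'cb' as idx 5
Step 6: w='bc' (idx 4), end of input -> output (4, '')


Encoded: [(0, 'b'), (1, 'b'), (0, 'c'), (1, 'c'), (3, 'b'), (4, '')]


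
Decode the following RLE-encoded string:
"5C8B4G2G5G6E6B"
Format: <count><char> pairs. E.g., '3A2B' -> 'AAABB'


Expanding each <count><char> pair:
  5C -> 'CCCCC'
  8B -> 'BBBBBBBB'
  4G -> 'GGGG'
  2G -> 'GG'
  5G -> 'GGGGG'
  6E -> 'EEEEEE'
  6B -> 'BBBBBB'

Decoded = CCCCCBBBBBBBBGGGGGGGGGGGEEEEEEBBBBBB


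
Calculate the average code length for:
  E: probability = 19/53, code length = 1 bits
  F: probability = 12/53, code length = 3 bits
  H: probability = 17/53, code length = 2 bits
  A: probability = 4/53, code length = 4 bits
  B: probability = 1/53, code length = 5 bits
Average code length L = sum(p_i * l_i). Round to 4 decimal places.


Weighted contributions p_i * l_i:
  E: (19/53) * 1 = 19/53
  F: (12/53) * 3 = 36/53
  H: (17/53) * 2 = 34/53
  A: (4/53) * 4 = 16/53
  B: (1/53) * 5 = 5/53
Sum = (19 + 36 + 34 + 16 + 5)/53 = 110/53

L = 110/53 = 2.0755 bits/symbol


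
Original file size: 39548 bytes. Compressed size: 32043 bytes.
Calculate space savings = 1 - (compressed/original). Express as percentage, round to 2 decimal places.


ratio = compressed/original = 32043/39548 = 0.810231
savings = 1 - ratio = 1 - 0.810231 = 0.189769
as a percentage: 0.189769 * 100 = 18.98%

Space savings = 1 - 32043/39548 = 18.98%


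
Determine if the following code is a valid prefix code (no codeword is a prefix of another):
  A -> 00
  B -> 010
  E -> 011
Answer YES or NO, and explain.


Checking each pair (does one codeword prefix another?):
  A='00' vs B='010': no prefix
  A='00' vs E='011': no prefix
  B='010' vs A='00': no prefix
  B='010' vs E='011': no prefix
  E='011' vs A='00': no prefix
  E='011' vs B='010': no prefix
No violation found over all pairs.

YES -- this is a valid prefix code. No codeword is a prefix of any other codeword.


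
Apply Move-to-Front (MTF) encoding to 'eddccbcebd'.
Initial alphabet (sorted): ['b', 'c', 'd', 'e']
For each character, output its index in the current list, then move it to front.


MTF encoding:
'e': index 3 in ['b', 'c', 'd', 'e'] -> ['e', 'b', 'c', 'd']
'd': index 3 in ['e', 'b', 'c', 'd'] -> ['d', 'e', 'b', 'c']
'd': index 0 in ['d', 'e', 'b', 'c'] -> ['d', 'e', 'b', 'c']
'c': index 3 in ['d', 'e', 'b', 'c'] -> ['c', 'd', 'e', 'b']
'c': index 0 in ['c', 'd', 'e', 'b'] -> ['c', 'd', 'e', 'b']
'b': index 3 in ['c', 'd', 'e', 'b'] -> ['b', 'c', 'd', 'e']
'c': index 1 in ['b', 'c', 'd', 'e'] -> ['c', 'b', 'd', 'e']
'e': index 3 in ['c', 'b', 'd', 'e'] -> ['e', 'c', 'b', 'd']
'b': index 2 in ['e', 'c', 'b', 'd'] -> ['b', 'e', 'c', 'd']
'd': index 3 in ['b', 'e', 'c', 'd'] -> ['d', 'b', 'e', 'c']


Output: [3, 3, 0, 3, 0, 3, 1, 3, 2, 3]


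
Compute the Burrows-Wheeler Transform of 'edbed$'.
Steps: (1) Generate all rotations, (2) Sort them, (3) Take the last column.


Rotations (sorted):
  0: $edbed -> last char: d
  1: bed$ed -> last char: d
  2: d$edbe -> last char: e
  3: dbed$e -> last char: e
  4: ed$edb -> last char: b
  5: edbed$ -> last char: $


BWT = ddeeb$


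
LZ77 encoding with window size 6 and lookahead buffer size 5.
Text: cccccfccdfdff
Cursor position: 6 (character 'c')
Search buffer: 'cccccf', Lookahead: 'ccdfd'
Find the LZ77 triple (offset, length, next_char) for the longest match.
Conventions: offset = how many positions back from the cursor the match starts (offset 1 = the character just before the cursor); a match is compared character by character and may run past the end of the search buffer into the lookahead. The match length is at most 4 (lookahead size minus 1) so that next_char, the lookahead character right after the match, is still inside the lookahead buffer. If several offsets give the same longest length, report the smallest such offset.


Try each offset into the search buffer:
  offset=1 (pos 5, char 'f'): match length 0
  offset=2 (pos 4, char 'c'): match length 1
  offset=3 (pos 3, char 'c'): match length 2
  offset=4 (pos 2, char 'c'): match length 2
  offset=5 (pos 1, char 'c'): match length 2
  offset=6 (pos 0, char 'c'): match length 2
Longest match has length 2, found at offsets 3, 4, 5, 6; take the smallest, offset 3.
next_char = character at position 6 + 2 = 8 -> 'd'

Best match: offset=3, length=2 (matching 'cc' starting at position 3)
LZ77 triple: (3, 2, 'd')


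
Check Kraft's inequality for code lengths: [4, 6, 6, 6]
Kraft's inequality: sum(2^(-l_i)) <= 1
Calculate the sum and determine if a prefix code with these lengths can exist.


Sum = 2^(-4) + 2^(-6) + 2^(-6) + 2^(-6)
    = 0.0625 + 0.015625 + 0.015625 + 0.015625
    = 7/64 = 0.109375
Since 0.109375 <= 1, Kraft's inequality IS satisfied.
A prefix code with these lengths CAN exist.

Kraft sum = 0.109375. Satisfied.


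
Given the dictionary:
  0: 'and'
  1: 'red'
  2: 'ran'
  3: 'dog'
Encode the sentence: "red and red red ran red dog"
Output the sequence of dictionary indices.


Look up each word in the dictionary:
  'red' -> 1
  'and' -> 0
  'red' -> 1
  'red' -> 1
  'ran' -> 2
  'red' -> 1
  'dog' -> 3

Encoded: [1, 0, 1, 1, 2, 1, 3]


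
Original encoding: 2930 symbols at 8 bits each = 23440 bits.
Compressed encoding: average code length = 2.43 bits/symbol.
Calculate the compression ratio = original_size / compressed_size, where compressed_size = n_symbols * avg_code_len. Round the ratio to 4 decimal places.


original_size = n_symbols * orig_bits = 2930 * 8 = 23440 bits
compressed_size = n_symbols * avg_code_len = 2930 * 2.43 = 7119.9 bits
ratio = original_size / compressed_size = 23440 / 7119.9 = 3.2922

Compression ratio = 3.2922


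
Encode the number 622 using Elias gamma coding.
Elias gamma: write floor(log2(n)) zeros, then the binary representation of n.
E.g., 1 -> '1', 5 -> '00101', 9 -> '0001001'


num_bits = floor(log2(622)) + 1 = 10
leading_zeros = num_bits - 1 = 9
binary(622) = 1001101110

Elias gamma(622) = '000000000' + '1001101110' = 0000000001001101110 (19 bits)


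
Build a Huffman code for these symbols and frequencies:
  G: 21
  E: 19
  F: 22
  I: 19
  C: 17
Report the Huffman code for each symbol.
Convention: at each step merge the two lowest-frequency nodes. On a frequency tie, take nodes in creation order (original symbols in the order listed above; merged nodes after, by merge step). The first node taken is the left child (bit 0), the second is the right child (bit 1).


Huffman tree construction:
Step 1: Merge C(17) + E(19) = 36
Step 2: Merge I(19) + G(21) = 40
Step 3: Merge F(22) + (C+E)(36) = 58
Step 4: Merge (I+G)(40) + (F+(C+E))(58) = 98
Read each symbol's code off the tree from the root (left child = 0, right child = 1).

Codes:
  G: 01 (length 2)
  E: 111 (length 3)
  F: 10 (length 2)
  I: 00 (length 2)
  C: 110 (length 3)
Average code length: 232/98 = 2.3673 bits/symbol


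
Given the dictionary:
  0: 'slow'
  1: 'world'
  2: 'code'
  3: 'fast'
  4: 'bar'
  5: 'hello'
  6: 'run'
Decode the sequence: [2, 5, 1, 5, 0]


Look up each index in the dictionary:
  2 -> 'code'
  5 -> 'hello'
  1 -> 'world'
  5 -> 'hello'
  0 -> 'slow'

Decoded: "code hello world hello slow"


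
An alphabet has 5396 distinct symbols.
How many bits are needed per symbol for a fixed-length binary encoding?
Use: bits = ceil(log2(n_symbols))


log2(5396) = 12.3977
Bracket: 2^12 = 4096 < 5396 <= 2^13 = 8192
So ceil(log2(5396)) = 13

bits = ceil(log2(5396)) = ceil(12.3977) = 13 bits


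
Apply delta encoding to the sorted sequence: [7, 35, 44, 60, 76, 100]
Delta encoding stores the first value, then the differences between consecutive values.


First value: 7
Deltas:
  35 - 7 = 28
  44 - 35 = 9
  60 - 44 = 16
  76 - 60 = 16
  100 - 76 = 24


Delta encoded: [7, 28, 9, 16, 16, 24]


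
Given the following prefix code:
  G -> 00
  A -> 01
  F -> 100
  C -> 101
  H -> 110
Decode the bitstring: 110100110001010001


Decoding step by step:
Bits 110 -> H
Bits 100 -> F
Bits 110 -> H
Bits 00 -> G
Bits 101 -> C
Bits 00 -> G
Bits 01 -> A


Decoded message: HFHGCGA


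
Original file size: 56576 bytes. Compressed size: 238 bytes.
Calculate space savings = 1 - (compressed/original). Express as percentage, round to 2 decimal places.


ratio = compressed/original = 238/56576 = 0.004207
savings = 1 - ratio = 1 - 0.004207 = 0.995793
as a percentage: 0.995793 * 100 = 99.58%

Space savings = 1 - 238/56576 = 99.58%


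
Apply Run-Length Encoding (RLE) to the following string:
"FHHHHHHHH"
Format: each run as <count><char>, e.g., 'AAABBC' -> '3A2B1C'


Scanning runs left to right:
  i=0: run of 'F' x 1 -> '1F'
  i=1: run of 'H' x 8 -> '8H'

RLE = 1F8H


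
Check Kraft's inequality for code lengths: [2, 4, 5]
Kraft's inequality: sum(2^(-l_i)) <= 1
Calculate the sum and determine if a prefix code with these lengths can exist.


Sum = 2^(-2) + 2^(-4) + 2^(-5)
    = 0.25 + 0.0625 + 0.03125
    = 11/32 = 0.34375
Since 0.34375 <= 1, Kraft's inequality IS satisfied.
A prefix code with these lengths CAN exist.

Kraft sum = 0.34375. Satisfied.


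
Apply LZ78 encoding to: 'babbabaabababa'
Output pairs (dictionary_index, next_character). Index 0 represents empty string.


LZ78 encoding steps:
Dictionary: {0: ''}
Step 1: w='' (idx 0), next='b' -> output (0, 'b'), add 'b' as idx 1
Step 2: w='' (idx 0), next='a' -> output (0, 'a'), add 'a' as idx 2
Step 3: w='b' (idx 1), next='b' -> output (1, 'b'), add 'bb' as idx 3
Step 4: w='a' (idx 2), next='b' -> output (2, 'b'), add 'ab' as idx 4
Step 5: w='a' (idx 2), next='a' -> output (2, 'a'), add 'aa' as idx 5
Step 6: w='b' (idx 1), next='a' -> output (1, 'a'), add 'ba' as idx 6
Step 7: w='ba' (idx 6), next='b' -> output (6, 'b'), add 'bab' as idx 7
Step 8: w='a' (idx 2), end of input -> output (2, '')


Encoded: [(0, 'b'), (0, 'a'), (1, 'b'), (2, 'b'), (2, 'a'), (1, 'a'), (6, 'b'), (2, '')]


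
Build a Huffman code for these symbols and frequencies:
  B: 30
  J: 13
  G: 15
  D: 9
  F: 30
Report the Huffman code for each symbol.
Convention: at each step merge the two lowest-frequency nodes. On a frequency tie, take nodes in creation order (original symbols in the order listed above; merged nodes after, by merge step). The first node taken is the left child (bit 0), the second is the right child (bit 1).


Huffman tree construction:
Step 1: Merge D(9) + J(13) = 22
Step 2: Merge G(15) + (D+J)(22) = 37
Step 3: Merge B(30) + F(30) = 60
Step 4: Merge (G+(D+J))(37) + (B+F)(60) = 97
Read each symbol's code off the tree from the root (left child = 0, right child = 1).

Codes:
  B: 10 (length 2)
  J: 011 (length 3)
  G: 00 (length 2)
  D: 010 (length 3)
  F: 11 (length 2)
Average code length: 216/97 = 2.2268 bits/symbol


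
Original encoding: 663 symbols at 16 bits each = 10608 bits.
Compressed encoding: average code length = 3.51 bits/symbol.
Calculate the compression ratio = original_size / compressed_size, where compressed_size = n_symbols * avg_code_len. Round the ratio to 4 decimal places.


original_size = n_symbols * orig_bits = 663 * 16 = 10608 bits
compressed_size = n_symbols * avg_code_len = 663 * 3.51 = 2327.13 bits
ratio = original_size / compressed_size = 10608 / 2327.13 = 4.5584

Compression ratio = 4.5584


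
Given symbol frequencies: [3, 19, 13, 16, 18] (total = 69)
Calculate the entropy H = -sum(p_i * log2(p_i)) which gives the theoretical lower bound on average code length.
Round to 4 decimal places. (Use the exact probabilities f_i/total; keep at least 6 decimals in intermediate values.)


Per-symbol terms -p_i * log2(p_i) with p_i = f_i/69:
  p = 3/69 = 0.043478: log2(p) = -4.523562, -p*log2(p) = 0.196677
  p = 19/69 = 0.275362: log2(p) = -1.860597, -p*log2(p) = 0.512338
  p = 13/69 = 0.188406: log2(p) = -2.408085, -p*log2(p) = 0.453697
  p = 16/69 = 0.231884: log2(p) = -2.108524, -p*log2(p) = 0.488933
  p = 18/69 = 0.260870: log2(p) = -1.938599, -p*log2(p) = 0.505722
H = 0.196677 + 0.512338 + 0.453697 + 0.488933 + 0.505722 = 2.157367

H = 2.1574 bits/symbol


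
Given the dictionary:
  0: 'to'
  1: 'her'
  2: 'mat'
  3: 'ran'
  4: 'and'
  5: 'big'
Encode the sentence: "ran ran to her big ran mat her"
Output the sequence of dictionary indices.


Look up each word in the dictionary:
  'ran' -> 3
  'ran' -> 3
  'to' -> 0
  'her' -> 1
  'big' -> 5
  'ran' -> 3
  'mat' -> 2
  'her' -> 1

Encoded: [3, 3, 0, 1, 5, 3, 2, 1]


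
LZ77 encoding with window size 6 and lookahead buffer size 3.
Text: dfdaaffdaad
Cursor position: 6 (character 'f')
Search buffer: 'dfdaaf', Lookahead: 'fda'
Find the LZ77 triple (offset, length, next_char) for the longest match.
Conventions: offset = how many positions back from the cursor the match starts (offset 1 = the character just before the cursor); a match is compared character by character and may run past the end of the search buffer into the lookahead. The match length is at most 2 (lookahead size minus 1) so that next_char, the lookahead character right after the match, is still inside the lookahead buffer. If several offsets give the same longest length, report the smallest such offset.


Try each offset into the search buffer:
  offset=1 (pos 5, char 'f'): match length 1
  offset=2 (pos 4, char 'a'): match length 0
  offset=3 (pos 3, char 'a'): match length 0
  offset=4 (pos 2, char 'd'): match length 0
  offset=5 (pos 1, char 'f'): match length 2
  offset=6 (pos 0, char 'd'): match length 0
Longest match has length 2 at offset 5.
next_char = character at position 6 + 2 = 8 -> 'a'

Best match: offset=5, length=2 (matching 'fd' starting at position 1)
LZ77 triple: (5, 2, 'a')


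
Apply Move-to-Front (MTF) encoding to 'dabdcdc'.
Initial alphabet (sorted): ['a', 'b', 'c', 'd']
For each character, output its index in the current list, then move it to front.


MTF encoding:
'd': index 3 in ['a', 'b', 'c', 'd'] -> ['d', 'a', 'b', 'c']
'a': index 1 in ['d', 'a', 'b', 'c'] -> ['a', 'd', 'b', 'c']
'b': index 2 in ['a', 'd', 'b', 'c'] -> ['b', 'a', 'd', 'c']
'd': index 2 in ['b', 'a', 'd', 'c'] -> ['d', 'b', 'a', 'c']
'c': index 3 in ['d', 'b', 'a', 'c'] -> ['c', 'd', 'b', 'a']
'd': index 1 in ['c', 'd', 'b', 'a'] -> ['d', 'c', 'b', 'a']
'c': index 1 in ['d', 'c', 'b', 'a'] -> ['c', 'd', 'b', 'a']


Output: [3, 1, 2, 2, 3, 1, 1]


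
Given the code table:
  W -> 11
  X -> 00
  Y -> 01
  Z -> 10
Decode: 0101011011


Decoding:
01 -> Y
01 -> Y
01 -> Y
10 -> Z
11 -> W


Result: YYYZW


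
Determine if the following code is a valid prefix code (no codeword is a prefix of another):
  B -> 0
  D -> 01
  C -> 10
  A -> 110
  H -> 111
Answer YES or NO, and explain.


Checking each pair (does one codeword prefix another?):
  B='0' vs D='01': prefix -- VIOLATION

NO -- this is NOT a valid prefix code. B (0) is a prefix of D (01).


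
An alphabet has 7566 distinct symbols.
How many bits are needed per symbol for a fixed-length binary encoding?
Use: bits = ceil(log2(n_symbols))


log2(7566) = 12.8853
Bracket: 2^12 = 4096 < 7566 <= 2^13 = 8192
So ceil(log2(7566)) = 13

bits = ceil(log2(7566)) = ceil(12.8853) = 13 bits


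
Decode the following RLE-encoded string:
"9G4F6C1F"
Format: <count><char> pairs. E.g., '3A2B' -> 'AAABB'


Expanding each <count><char> pair:
  9G -> 'GGGGGGGGG'
  4F -> 'FFFF'
  6C -> 'CCCCCC'
  1F -> 'F'

Decoded = GGGGGGGGGFFFFCCCCCCF


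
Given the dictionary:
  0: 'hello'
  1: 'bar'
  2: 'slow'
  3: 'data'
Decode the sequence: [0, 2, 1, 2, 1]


Look up each index in the dictionary:
  0 -> 'hello'
  2 -> 'slow'
  1 -> 'bar'
  2 -> 'slow'
  1 -> 'bar'

Decoded: "hello slow bar slow bar"


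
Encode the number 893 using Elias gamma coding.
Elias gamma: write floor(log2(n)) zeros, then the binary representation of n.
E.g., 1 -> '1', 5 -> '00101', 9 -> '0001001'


num_bits = floor(log2(893)) + 1 = 10
leading_zeros = num_bits - 1 = 9
binary(893) = 1101111101

Elias gamma(893) = '000000000' + '1101111101' = 0000000001101111101 (19 bits)


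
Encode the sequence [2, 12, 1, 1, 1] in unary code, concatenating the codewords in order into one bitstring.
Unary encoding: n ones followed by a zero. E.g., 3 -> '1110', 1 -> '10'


Encode each number as n ones followed by a terminating 0:
  2 -> 110 (3 bits)
  12 -> 1111111111110 (13 bits)
  1 -> 10 (2 bits)
  1 -> 10 (2 bits)
  1 -> 10 (2 bits)
Total length = 3 + 13 + 2 + 2 + 2 = 22 bits.

Unary([2, 12, 1, 1, 1]) = 1101111111111110101010 (22 bits)


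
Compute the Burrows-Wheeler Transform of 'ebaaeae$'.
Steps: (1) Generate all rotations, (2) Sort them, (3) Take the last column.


Rotations (sorted):
  0: $ebaaeae -> last char: e
  1: aaeae$eb -> last char: b
  2: ae$ebaae -> last char: e
  3: aeae$eba -> last char: a
  4: baaeae$e -> last char: e
  5: e$ebaaea -> last char: a
  6: eae$ebaa -> last char: a
  7: ebaaeae$ -> last char: $


BWT = ebeaeaa$


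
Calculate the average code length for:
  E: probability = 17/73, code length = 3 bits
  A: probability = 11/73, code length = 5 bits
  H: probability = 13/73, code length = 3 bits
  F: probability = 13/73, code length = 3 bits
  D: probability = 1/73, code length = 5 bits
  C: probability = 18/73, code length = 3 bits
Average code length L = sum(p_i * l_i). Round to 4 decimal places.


Weighted contributions p_i * l_i:
  E: (17/73) * 3 = 51/73
  A: (11/73) * 5 = 55/73
  H: (13/73) * 3 = 39/73
  F: (13/73) * 3 = 39/73
  D: (1/73) * 5 = 5/73
  C: (18/73) * 3 = 54/73
Sum = (51 + 55 + 39 + 39 + 5 + 54)/73 = 243/73

L = 243/73 = 3.3288 bits/symbol


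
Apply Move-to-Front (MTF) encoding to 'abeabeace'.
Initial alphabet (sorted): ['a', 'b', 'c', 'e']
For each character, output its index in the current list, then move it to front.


MTF encoding:
'a': index 0 in ['a', 'b', 'c', 'e'] -> ['a', 'b', 'c', 'e']
'b': index 1 in ['a', 'b', 'c', 'e'] -> ['b', 'a', 'c', 'e']
'e': index 3 in ['b', 'a', 'c', 'e'] -> ['e', 'b', 'a', 'c']
'a': index 2 in ['e', 'b', 'a', 'c'] -> ['a', 'e', 'b', 'c']
'b': index 2 in ['a', 'e', 'b', 'c'] -> ['b', 'a', 'e', 'c']
'e': index 2 in ['b', 'a', 'e', 'c'] -> ['e', 'b', 'a', 'c']
'a': index 2 in ['e', 'b', 'a', 'c'] -> ['a', 'e', 'b', 'c']
'c': index 3 in ['a', 'e', 'b', 'c'] -> ['c', 'a', 'e', 'b']
'e': index 2 in ['c', 'a', 'e', 'b'] -> ['e', 'c', 'a', 'b']


Output: [0, 1, 3, 2, 2, 2, 2, 3, 2]


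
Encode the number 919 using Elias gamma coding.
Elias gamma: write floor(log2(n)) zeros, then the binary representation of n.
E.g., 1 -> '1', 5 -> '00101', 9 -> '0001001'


num_bits = floor(log2(919)) + 1 = 10
leading_zeros = num_bits - 1 = 9
binary(919) = 1110010111

Elias gamma(919) = '000000000' + '1110010111' = 0000000001110010111 (19 bits)


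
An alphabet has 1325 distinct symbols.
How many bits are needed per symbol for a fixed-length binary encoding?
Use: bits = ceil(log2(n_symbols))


log2(1325) = 10.3718
Bracket: 2^10 = 1024 < 1325 <= 2^11 = 2048
So ceil(log2(1325)) = 11

bits = ceil(log2(1325)) = ceil(10.3718) = 11 bits


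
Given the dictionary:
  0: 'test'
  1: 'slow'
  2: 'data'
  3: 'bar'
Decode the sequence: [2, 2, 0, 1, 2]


Look up each index in the dictionary:
  2 -> 'data'
  2 -> 'data'
  0 -> 'test'
  1 -> 'slow'
  2 -> 'data'

Decoded: "data data test slow data"


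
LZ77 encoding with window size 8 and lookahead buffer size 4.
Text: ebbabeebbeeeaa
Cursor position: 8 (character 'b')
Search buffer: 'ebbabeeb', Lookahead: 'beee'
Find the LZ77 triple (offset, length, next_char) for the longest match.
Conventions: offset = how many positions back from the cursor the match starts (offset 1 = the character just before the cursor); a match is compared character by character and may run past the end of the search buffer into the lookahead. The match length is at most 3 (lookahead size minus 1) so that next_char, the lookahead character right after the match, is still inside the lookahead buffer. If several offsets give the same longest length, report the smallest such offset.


Try each offset into the search buffer:
  offset=1 (pos 7, char 'b'): match length 1
  offset=2 (pos 6, char 'e'): match length 0
  offset=3 (pos 5, char 'e'): match length 0
  offset=4 (pos 4, char 'b'): match length 3
  offset=5 (pos 3, char 'a'): match length 0
  offset=6 (pos 2, char 'b'): match length 1
  offset=7 (pos 1, char 'b'): match length 1
  offset=8 (pos 0, char 'e'): match length 0
Longest match has length 3 at offset 4.
next_char = character at position 8 + 3 = 11 -> 'e'

Best match: offset=4, length=3 (matching 'bee' starting at position 4)
LZ77 triple: (4, 3, 'e')


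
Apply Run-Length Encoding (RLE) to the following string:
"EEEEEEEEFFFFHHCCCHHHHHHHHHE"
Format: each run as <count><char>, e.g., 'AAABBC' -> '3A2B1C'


Scanning runs left to right:
  i=0: run of 'E' x 8 -> '8E'
  i=8: run of 'F' x 4 -> '4F'
  i=12: run of 'H' x 2 -> '2H'
  i=14: run of 'C' x 3 -> '3C'
  i=17: run of 'H' x 9 -> '9H'
  i=26: run of 'E' x 1 -> '1E'

RLE = 8E4F2H3C9H1E


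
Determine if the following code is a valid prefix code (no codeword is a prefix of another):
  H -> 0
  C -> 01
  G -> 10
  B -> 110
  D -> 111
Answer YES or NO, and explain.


Checking each pair (does one codeword prefix another?):
  H='0' vs C='01': prefix -- VIOLATION

NO -- this is NOT a valid prefix code. H (0) is a prefix of C (01).


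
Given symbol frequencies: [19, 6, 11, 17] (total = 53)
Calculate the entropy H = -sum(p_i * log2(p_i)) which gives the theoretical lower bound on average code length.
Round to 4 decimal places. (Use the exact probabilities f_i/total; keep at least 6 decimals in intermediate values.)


Per-symbol terms -p_i * log2(p_i) with p_i = f_i/53:
  p = 19/53 = 0.358491: log2(p) = -1.479993, -p*log2(p) = 0.530564
  p = 6/53 = 0.113208: log2(p) = -3.142958, -p*log2(p) = 0.355807
  p = 11/53 = 0.207547: log2(p) = -2.268489, -p*log2(p) = 0.470818
  p = 17/53 = 0.320755: log2(p) = -1.640458, -p*log2(p) = 0.526185
H = 0.530564 + 0.355807 + 0.470818 + 0.526185 = 1.883374

H = 1.8834 bits/symbol


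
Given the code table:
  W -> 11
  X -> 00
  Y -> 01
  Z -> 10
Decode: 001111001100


Decoding:
00 -> X
11 -> W
11 -> W
00 -> X
11 -> W
00 -> X


Result: XWWXWX


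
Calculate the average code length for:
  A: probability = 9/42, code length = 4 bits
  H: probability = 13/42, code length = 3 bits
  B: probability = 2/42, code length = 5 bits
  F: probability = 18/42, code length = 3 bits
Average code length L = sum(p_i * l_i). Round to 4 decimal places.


Weighted contributions p_i * l_i:
  A: (9/42) * 4 = 36/42
  H: (13/42) * 3 = 39/42
  B: (2/42) * 5 = 10/42
  F: (18/42) * 3 = 54/42
Sum = (36 + 39 + 10 + 54)/42 = 139/42

L = 139/42 = 3.3095 bits/symbol


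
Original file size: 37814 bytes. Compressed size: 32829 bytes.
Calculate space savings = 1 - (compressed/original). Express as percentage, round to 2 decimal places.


ratio = compressed/original = 32829/37814 = 0.868171
savings = 1 - ratio = 1 - 0.868171 = 0.131829
as a percentage: 0.131829 * 100 = 13.18%

Space savings = 1 - 32829/37814 = 13.18%


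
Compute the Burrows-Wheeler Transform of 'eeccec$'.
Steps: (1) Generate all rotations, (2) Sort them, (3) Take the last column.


Rotations (sorted):
  0: $eeccec -> last char: c
  1: c$eecce -> last char: e
  2: ccec$ee -> last char: e
  3: cec$eec -> last char: c
  4: ec$eecc -> last char: c
  5: eccec$e -> last char: e
  6: eeccec$ -> last char: $


BWT = ceecce$


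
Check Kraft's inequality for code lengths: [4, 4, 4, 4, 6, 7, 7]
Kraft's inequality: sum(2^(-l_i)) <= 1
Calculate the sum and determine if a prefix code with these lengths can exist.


Sum = 2^(-4) + 2^(-4) + 2^(-4) + 2^(-4) + 2^(-6) + 2^(-7) + 2^(-7)
    = 0.0625 + 0.0625 + 0.0625 + 0.0625 + 0.015625 + 0.0078125 + 0.0078125
    = 36/128 = 0.28125
Since 0.28125 <= 1, Kraft's inequality IS satisfied.
A prefix code with these lengths CAN exist.

Kraft sum = 0.28125. Satisfied.


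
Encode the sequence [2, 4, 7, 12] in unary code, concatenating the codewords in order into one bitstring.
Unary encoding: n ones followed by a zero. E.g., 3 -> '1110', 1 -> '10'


Encode each number as n ones followed by a terminating 0:
  2 -> 110 (3 bits)
  4 -> 11110 (5 bits)
  7 -> 11111110 (8 bits)
  12 -> 1111111111110 (13 bits)
Total length = 3 + 5 + 8 + 13 = 29 bits.

Unary([2, 4, 7, 12]) = 11011110111111101111111111110 (29 bits)


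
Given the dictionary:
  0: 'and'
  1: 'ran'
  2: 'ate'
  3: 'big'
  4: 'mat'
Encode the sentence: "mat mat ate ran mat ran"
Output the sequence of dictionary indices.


Look up each word in the dictionary:
  'mat' -> 4
  'mat' -> 4
  'ate' -> 2
  'ran' -> 1
  'mat' -> 4
  'ran' -> 1

Encoded: [4, 4, 2, 1, 4, 1]


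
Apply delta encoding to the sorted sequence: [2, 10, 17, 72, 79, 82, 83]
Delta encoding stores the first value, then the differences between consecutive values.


First value: 2
Deltas:
  10 - 2 = 8
  17 - 10 = 7
  72 - 17 = 55
  79 - 72 = 7
  82 - 79 = 3
  83 - 82 = 1


Delta encoded: [2, 8, 7, 55, 7, 3, 1]


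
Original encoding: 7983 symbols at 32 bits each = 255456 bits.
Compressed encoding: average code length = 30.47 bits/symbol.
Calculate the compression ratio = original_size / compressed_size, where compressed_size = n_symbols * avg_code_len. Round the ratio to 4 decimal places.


original_size = n_symbols * orig_bits = 7983 * 32 = 255456 bits
compressed_size = n_symbols * avg_code_len = 7983 * 30.47 = 243242.01 bits
ratio = original_size / compressed_size = 255456 / 243242.01 = 1.0502

Compression ratio = 1.0502


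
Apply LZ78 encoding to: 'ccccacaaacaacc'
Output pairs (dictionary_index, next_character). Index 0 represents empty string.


LZ78 encoding steps:
Dictionary: {0: ''}
Step 1: w='' (idx 0), next='c' -> output (0, 'c'), add 'c' as idx 1
Step 2: w='c' (idx 1), next='c' -> output (1, 'c'), add 'cc' as idx 2
Step 3: w='c' (idx 1), next='a' -> output (1, 'a'), add 'ca' as idx 3
Step 4: w='ca' (idx 3), next='a' -> output (3, 'a'), add 'caa' as idx 4
Step 5: w='' (idx 0), next='a' -> output (0, 'a'), add 'a' as idx 5
Step 6: w='caa' (idx 4), next='c' -> output (4, 'c'), add 'caac' as idx 6
Step 7: w='c' (idx 1), end of input -> output (1, '')


Encoded: [(0, 'c'), (1, 'c'), (1, 'a'), (3, 'a'), (0, 'a'), (4, 'c'), (1, '')]


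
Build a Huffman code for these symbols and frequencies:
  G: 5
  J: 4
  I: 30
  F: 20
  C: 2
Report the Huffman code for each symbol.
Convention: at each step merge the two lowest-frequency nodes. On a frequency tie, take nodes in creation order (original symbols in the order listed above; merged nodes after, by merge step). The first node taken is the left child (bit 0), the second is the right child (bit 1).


Huffman tree construction:
Step 1: Merge C(2) + J(4) = 6
Step 2: Merge G(5) + (C+J)(6) = 11
Step 3: Merge (G+(C+J))(11) + F(20) = 31
Step 4: Merge I(30) + ((G+(C+J))+F)(31) = 61
Read each symbol's code off the tree from the root (left child = 0, right child = 1).

Codes:
  G: 100 (length 3)
  J: 1011 (length 4)
  I: 0 (length 1)
  F: 11 (length 2)
  C: 1010 (length 4)
Average code length: 109/61 = 1.7869 bits/symbol


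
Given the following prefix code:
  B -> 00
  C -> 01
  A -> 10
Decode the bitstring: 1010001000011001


Decoding step by step:
Bits 10 -> A
Bits 10 -> A
Bits 00 -> B
Bits 10 -> A
Bits 00 -> B
Bits 01 -> C
Bits 10 -> A
Bits 01 -> C


Decoded message: AABABCAC


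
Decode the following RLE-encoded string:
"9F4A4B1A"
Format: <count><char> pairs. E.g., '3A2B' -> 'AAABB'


Expanding each <count><char> pair:
  9F -> 'FFFFFFFFF'
  4A -> 'AAAA'
  4B -> 'BBBB'
  1A -> 'A'

Decoded = FFFFFFFFFAAAABBBBA


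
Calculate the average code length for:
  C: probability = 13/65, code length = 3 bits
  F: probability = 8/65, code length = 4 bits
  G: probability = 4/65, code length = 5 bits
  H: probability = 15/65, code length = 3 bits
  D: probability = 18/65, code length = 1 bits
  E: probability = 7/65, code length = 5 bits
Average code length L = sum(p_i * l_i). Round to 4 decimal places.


Weighted contributions p_i * l_i:
  C: (13/65) * 3 = 39/65
  F: (8/65) * 4 = 32/65
  G: (4/65) * 5 = 20/65
  H: (15/65) * 3 = 45/65
  D: (18/65) * 1 = 18/65
  E: (7/65) * 5 = 35/65
Sum = (39 + 32 + 20 + 45 + 18 + 35)/65 = 189/65

L = 189/65 = 2.9077 bits/symbol


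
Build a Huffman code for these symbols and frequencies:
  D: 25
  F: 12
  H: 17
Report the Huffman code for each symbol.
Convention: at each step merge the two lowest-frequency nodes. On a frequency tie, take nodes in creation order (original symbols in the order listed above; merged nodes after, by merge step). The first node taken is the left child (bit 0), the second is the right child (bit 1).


Huffman tree construction:
Step 1: Merge F(12) + H(17) = 29
Step 2: Merge D(25) + (F+H)(29) = 54
Read each symbol's code off the tree from the root (left child = 0, right child = 1).

Codes:
  D: 0 (length 1)
  F: 10 (length 2)
  H: 11 (length 2)
Average code length: 83/54 = 1.5370 bits/symbol


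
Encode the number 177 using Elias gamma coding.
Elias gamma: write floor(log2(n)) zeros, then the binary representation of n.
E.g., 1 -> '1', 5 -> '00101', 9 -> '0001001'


num_bits = floor(log2(177)) + 1 = 8
leading_zeros = num_bits - 1 = 7
binary(177) = 10110001

Elias gamma(177) = '0000000' + '10110001' = 000000010110001 (15 bits)


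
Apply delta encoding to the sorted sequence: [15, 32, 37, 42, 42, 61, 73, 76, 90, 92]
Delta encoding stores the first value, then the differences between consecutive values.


First value: 15
Deltas:
  32 - 15 = 17
  37 - 32 = 5
  42 - 37 = 5
  42 - 42 = 0
  61 - 42 = 19
  73 - 61 = 12
  76 - 73 = 3
  90 - 76 = 14
  92 - 90 = 2


Delta encoded: [15, 17, 5, 5, 0, 19, 12, 3, 14, 2]


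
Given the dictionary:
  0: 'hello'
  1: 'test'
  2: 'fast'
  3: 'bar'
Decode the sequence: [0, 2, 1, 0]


Look up each index in the dictionary:
  0 -> 'hello'
  2 -> 'fast'
  1 -> 'test'
  0 -> 'hello'

Decoded: "hello fast test hello"


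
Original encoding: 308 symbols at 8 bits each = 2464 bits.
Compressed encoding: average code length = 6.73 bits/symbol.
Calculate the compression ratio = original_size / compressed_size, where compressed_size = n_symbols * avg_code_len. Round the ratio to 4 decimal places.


original_size = n_symbols * orig_bits = 308 * 8 = 2464 bits
compressed_size = n_symbols * avg_code_len = 308 * 6.73 = 2072.84 bits
ratio = original_size / compressed_size = 2464 / 2072.84 = 1.1887

Compression ratio = 1.1887


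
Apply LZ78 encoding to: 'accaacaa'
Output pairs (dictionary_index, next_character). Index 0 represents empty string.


LZ78 encoding steps:
Dictionary: {0: ''}
Step 1: w='' (idx 0), next='a' -> output (0, 'a'), add 'a' as idx 1
Step 2: w='' (idx 0), next='c' -> output (0, 'c'), add 'c' as idx 2
Step 3: w='c' (idx 2), next='a' -> output (2, 'a'), add 'ca' as idx 3
Step 4: w='a' (idx 1), next='c' -> output (1, 'c'), add 'ac' as idx 4
Step 5: w='a' (idx 1), next='a' -> output (1, 'a'), add 'aa' as idx 5


Encoded: [(0, 'a'), (0, 'c'), (2, 'a'), (1, 'c'), (1, 'a')]


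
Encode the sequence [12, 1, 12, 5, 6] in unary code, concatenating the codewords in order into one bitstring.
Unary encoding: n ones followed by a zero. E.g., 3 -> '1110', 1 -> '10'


Encode each number as n ones followed by a terminating 0:
  12 -> 1111111111110 (13 bits)
  1 -> 10 (2 bits)
  12 -> 1111111111110 (13 bits)
  5 -> 111110 (6 bits)
  6 -> 1111110 (7 bits)
Total length = 13 + 2 + 13 + 6 + 7 = 41 bits.

Unary([12, 1, 12, 5, 6]) = 11111111111101011111111111101111101111110 (41 bits)


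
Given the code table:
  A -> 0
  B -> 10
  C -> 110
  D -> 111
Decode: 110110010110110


Decoding:
110 -> C
110 -> C
0 -> A
10 -> B
110 -> C
110 -> C


Result: CCABCC


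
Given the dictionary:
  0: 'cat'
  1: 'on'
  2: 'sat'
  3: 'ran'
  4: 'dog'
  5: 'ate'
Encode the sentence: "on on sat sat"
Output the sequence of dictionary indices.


Look up each word in the dictionary:
  'on' -> 1
  'on' -> 1
  'sat' -> 2
  'sat' -> 2

Encoded: [1, 1, 2, 2]


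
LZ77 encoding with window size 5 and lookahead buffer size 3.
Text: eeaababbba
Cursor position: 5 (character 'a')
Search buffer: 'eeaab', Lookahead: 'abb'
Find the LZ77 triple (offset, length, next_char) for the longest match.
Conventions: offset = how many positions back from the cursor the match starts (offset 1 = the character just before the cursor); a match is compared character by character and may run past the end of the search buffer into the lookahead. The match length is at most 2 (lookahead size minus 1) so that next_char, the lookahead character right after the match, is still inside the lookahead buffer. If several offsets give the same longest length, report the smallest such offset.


Try each offset into the search buffer:
  offset=1 (pos 4, char 'b'): match length 0
  offset=2 (pos 3, char 'a'): match length 2
  offset=3 (pos 2, char 'a'): match length 1
  offset=4 (pos 1, char 'e'): match length 0
  offset=5 (pos 0, char 'e'): match length 0
Longest match has length 2 at offset 2.
next_char = character at position 5 + 2 = 7 -> 'b'

Best match: offset=2, length=2 (matching 'ab' starting at position 3)
LZ77 triple: (2, 2, 'b')


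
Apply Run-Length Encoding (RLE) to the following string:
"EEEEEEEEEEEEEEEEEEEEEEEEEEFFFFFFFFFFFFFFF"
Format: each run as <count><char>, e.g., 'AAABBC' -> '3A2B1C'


Scanning runs left to right:
  i=0: run of 'E' x 26 -> '26E'
  i=26: run of 'F' x 15 -> '15F'

RLE = 26E15F


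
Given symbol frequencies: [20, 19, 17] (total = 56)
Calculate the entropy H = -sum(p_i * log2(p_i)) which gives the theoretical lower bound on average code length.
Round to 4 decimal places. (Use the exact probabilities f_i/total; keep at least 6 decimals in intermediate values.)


Per-symbol terms -p_i * log2(p_i) with p_i = f_i/56:
  p = 20/56 = 0.357143: log2(p) = -1.485427, -p*log2(p) = 0.530510
  p = 19/56 = 0.339286: log2(p) = -1.559427, -p*log2(p) = 0.529091
  p = 17/56 = 0.303571: log2(p) = -1.719892, -p*log2(p) = 0.522110
H = 0.530510 + 0.529091 + 0.522110 = 1.581711

H = 1.5817 bits/symbol


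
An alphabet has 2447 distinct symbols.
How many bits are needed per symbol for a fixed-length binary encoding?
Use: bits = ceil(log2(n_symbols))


log2(2447) = 11.2568
Bracket: 2^11 = 2048 < 2447 <= 2^12 = 4096
So ceil(log2(2447)) = 12

bits = ceil(log2(2447)) = ceil(11.2568) = 12 bits


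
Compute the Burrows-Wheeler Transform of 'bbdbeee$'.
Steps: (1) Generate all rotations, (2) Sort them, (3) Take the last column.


Rotations (sorted):
  0: $bbdbeee -> last char: e
  1: bbdbeee$ -> last char: $
  2: bdbeee$b -> last char: b
  3: beee$bbd -> last char: d
  4: dbeee$bb -> last char: b
  5: e$bbdbee -> last char: e
  6: ee$bbdbe -> last char: e
  7: eee$bbdb -> last char: b


BWT = e$bdbeeb


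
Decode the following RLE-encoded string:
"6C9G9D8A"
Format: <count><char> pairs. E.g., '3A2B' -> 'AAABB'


Expanding each <count><char> pair:
  6C -> 'CCCCCC'
  9G -> 'GGGGGGGGG'
  9D -> 'DDDDDDDDD'
  8A -> 'AAAAAAAA'

Decoded = CCCCCCGGGGGGGGGDDDDDDDDDAAAAAAAA


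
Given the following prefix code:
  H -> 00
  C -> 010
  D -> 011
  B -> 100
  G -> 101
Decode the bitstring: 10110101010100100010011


Decoding step by step:
Bits 101 -> G
Bits 101 -> G
Bits 010 -> C
Bits 101 -> G
Bits 00 -> H
Bits 100 -> B
Bits 010 -> C
Bits 011 -> D


Decoded message: GGCGHBCD


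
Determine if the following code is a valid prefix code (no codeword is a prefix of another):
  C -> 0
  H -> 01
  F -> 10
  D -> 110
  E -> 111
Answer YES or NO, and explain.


Checking each pair (does one codeword prefix another?):
  C='0' vs H='01': prefix -- VIOLATION

NO -- this is NOT a valid prefix code. C (0) is a prefix of H (01).


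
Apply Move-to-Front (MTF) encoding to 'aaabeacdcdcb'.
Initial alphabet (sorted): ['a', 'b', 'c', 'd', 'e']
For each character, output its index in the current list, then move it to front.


MTF encoding:
'a': index 0 in ['a', 'b', 'c', 'd', 'e'] -> ['a', 'b', 'c', 'd', 'e']
'a': index 0 in ['a', 'b', 'c', 'd', 'e'] -> ['a', 'b', 'c', 'd', 'e']
'a': index 0 in ['a', 'b', 'c', 'd', 'e'] -> ['a', 'b', 'c', 'd', 'e']
'b': index 1 in ['a', 'b', 'c', 'd', 'e'] -> ['b', 'a', 'c', 'd', 'e']
'e': index 4 in ['b', 'a', 'c', 'd', 'e'] -> ['e', 'b', 'a', 'c', 'd']
'a': index 2 in ['e', 'b', 'a', 'c', 'd'] -> ['a', 'e', 'b', 'c', 'd']
'c': index 3 in ['a', 'e', 'b', 'c', 'd'] -> ['c', 'a', 'e', 'b', 'd']
'd': index 4 in ['c', 'a', 'e', 'b', 'd'] -> ['d', 'c', 'a', 'e', 'b']
'c': index 1 in ['d', 'c', 'a', 'e', 'b'] -> ['c', 'd', 'a', 'e', 'b']
'd': index 1 in ['c', 'd', 'a', 'e', 'b'] -> ['d', 'c', 'a', 'e', 'b']
'c': index 1 in ['d', 'c', 'a', 'e', 'b'] -> ['c', 'd', 'a', 'e', 'b']
'b': index 4 in ['c', 'd', 'a', 'e', 'b'] -> ['b', 'c', 'd', 'a', 'e']


Output: [0, 0, 0, 1, 4, 2, 3, 4, 1, 1, 1, 4]


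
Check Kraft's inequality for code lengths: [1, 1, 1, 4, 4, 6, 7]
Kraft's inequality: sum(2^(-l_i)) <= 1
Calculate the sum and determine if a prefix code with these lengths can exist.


Sum = 2^(-1) + 2^(-1) + 2^(-1) + 2^(-4) + 2^(-4) + 2^(-6) + 2^(-7)
    = 0.5 + 0.5 + 0.5 + 0.0625 + 0.0625 + 0.015625 + 0.0078125
    = 211/128 = 1.6484375
Since 1.6484375 > 1, Kraft's inequality is NOT satisfied.
A prefix code with these lengths CANNOT exist.

Kraft sum = 1.6484375. Not satisfied.


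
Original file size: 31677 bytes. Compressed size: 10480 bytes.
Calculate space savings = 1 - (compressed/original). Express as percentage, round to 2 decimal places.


ratio = compressed/original = 10480/31677 = 0.330839
savings = 1 - ratio = 1 - 0.330839 = 0.669161
as a percentage: 0.669161 * 100 = 66.92%

Space savings = 1 - 10480/31677 = 66.92%


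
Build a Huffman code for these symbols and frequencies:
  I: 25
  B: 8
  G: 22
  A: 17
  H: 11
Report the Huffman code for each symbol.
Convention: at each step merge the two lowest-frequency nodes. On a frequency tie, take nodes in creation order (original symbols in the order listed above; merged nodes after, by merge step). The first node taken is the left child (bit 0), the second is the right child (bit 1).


Huffman tree construction:
Step 1: Merge B(8) + H(11) = 19
Step 2: Merge A(17) + (B+H)(19) = 36
Step 3: Merge G(22) + I(25) = 47
Step 4: Merge (A+(B+H))(36) + (G+I)(47) = 83
Read each symbol's code off the tree from the root (left child = 0, right child = 1).

Codes:
  I: 11 (length 2)
  B: 010 (length 3)
  G: 10 (length 2)
  A: 00 (length 2)
  H: 011 (length 3)
Average code length: 185/83 = 2.2289 bits/symbol


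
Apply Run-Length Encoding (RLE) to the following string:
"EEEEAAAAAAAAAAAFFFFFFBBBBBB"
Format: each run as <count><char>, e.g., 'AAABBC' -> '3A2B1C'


Scanning runs left to right:
  i=0: run of 'E' x 4 -> '4E'
  i=4: run of 'A' x 11 -> '11A'
  i=15: run of 'F' x 6 -> '6F'
  i=21: run of 'B' x 6 -> '6B'

RLE = 4E11A6F6B


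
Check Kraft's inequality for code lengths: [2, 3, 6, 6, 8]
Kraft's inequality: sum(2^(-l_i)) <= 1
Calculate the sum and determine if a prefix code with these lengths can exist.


Sum = 2^(-2) + 2^(-3) + 2^(-6) + 2^(-6) + 2^(-8)
    = 0.25 + 0.125 + 0.015625 + 0.015625 + 0.00390625
    = 105/256 = 0.41015625
Since 0.41015625 <= 1, Kraft's inequality IS satisfied.
A prefix code with these lengths CAN exist.

Kraft sum = 0.41015625. Satisfied.


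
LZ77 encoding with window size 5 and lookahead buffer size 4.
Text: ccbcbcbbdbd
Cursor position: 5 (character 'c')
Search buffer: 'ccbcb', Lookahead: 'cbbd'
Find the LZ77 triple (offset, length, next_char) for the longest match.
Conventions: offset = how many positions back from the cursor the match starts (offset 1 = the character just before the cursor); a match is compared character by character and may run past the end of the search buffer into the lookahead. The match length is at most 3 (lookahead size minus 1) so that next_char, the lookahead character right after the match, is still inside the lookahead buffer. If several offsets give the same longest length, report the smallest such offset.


Try each offset into the search buffer:
  offset=1 (pos 4, char 'b'): match length 0
  offset=2 (pos 3, char 'c'): match length 2
  offset=3 (pos 2, char 'b'): match length 0
  offset=4 (pos 1, char 'c'): match length 2
  offset=5 (pos 0, char 'c'): match length 1
Longest match has length 2, found at offsets 2, 4; take the smallest, offset 2.
next_char = character at position 5 + 2 = 7 -> 'b'

Best match: offset=2, length=2 (matching 'cb' starting at position 3)
LZ77 triple: (2, 2, 'b')
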